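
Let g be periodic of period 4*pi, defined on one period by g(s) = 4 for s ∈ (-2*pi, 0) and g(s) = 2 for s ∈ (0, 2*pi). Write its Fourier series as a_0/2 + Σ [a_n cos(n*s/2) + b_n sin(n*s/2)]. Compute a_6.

a_6 = (1/(2*pi)) ∫_{-2*pi}^{2*pi} g(s) cos(3*s) ds.
Split the integral at the breakpoints.
Directly, an antiderivative of (4) cos(3*s) is 4*sin(3*s)/3; evaluating from -2*pi to 0: ∫_{-2*pi}^{0} (4) cos(3*s) ds = (0) - (0) = 0.
Directly, an antiderivative of (2) cos(3*s) is 2*sin(3*s)/3; evaluating from 0 to 2*pi: ∫_{0}^{2*pi} (2) cos(3*s) ds = (0) - (0) = 0.
Summing the pieces and multiplying by (1/(2*pi)) gives a_6 = 0.

0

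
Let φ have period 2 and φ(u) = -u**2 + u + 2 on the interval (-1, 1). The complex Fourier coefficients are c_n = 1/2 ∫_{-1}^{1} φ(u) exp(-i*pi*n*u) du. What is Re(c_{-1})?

2/pi**2

Since φ is real-valued, Re(c_{-1}) = 1/2 ∫_{-1}^{1} φ(u) cos(-pi*u) du = a_{1}/2.
Integrating by parts twice (tabular method), an antiderivative of (-u**2 + u + 2) cos(-pi*u) is -u**2*sin(pi*u)/pi + u*sin(pi*u)/pi - 2*u*cos(pi*u)/pi**2 + 2*sin(pi*u)/pi**3 + 2*sin(pi*u)/pi + cos(pi*u)/pi**2; evaluating from -1 to 1: ∫_{-1}^{1} (-u**2 + u + 2) cos(-pi*u) du = (pi**(-2)) - (-3/pi**2) = 4/pi**2.
Hence Re(c_{-1}) = (1/2)·(4/pi**2) = 2/pi**2.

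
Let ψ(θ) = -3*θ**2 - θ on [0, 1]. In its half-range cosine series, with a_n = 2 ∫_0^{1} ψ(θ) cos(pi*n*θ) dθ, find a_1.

16/pi**2

a_1 = 2 ∫_0^{1} (-3*θ**2 - θ) cos(pi*θ) dθ.
Integrating by parts twice (tabular method), an antiderivative of (-3*θ**2 - θ) cos(pi*θ) is -3*θ**2*sin(pi*θ)/pi - θ*sin(pi*θ)/pi - 6*θ*cos(pi*θ)/pi**2 + 6*sin(pi*θ)/pi**3 - cos(pi*θ)/pi**2; evaluating from 0 to 1: ∫_{0}^{1} (-3*θ**2 - θ) cos(pi*θ) dθ = (7/pi**2) - (-1/pi**2) = 8/pi**2.
Hence a_1 = 2·(8/pi**2) = 16/pi**2.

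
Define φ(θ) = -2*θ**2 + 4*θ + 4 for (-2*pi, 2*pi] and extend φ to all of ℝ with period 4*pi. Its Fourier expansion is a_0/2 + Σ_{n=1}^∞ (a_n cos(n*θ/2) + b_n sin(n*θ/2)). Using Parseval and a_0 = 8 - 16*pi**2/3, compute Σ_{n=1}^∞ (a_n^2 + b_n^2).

Parseval: a_0^2/2 + Σ_{n≥1} (a_n^2+b_n^2) = (1/(2*pi)) ∫_{-2*pi}^{2*pi} φ(θ)^2 dθ = 32 + 128*pi**4/5.
Subtract a_0^2/2 = 32*(3 - 2*pi**2)**2/9: Σ (a_n^2+b_n^2) = 128*pi**2*(15 + 4*pi**2)/45.

128*pi**2*(15 + 4*pi**2)/45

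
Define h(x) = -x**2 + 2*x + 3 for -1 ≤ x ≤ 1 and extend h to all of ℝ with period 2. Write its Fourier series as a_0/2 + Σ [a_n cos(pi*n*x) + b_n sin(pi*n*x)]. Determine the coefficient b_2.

-2/pi

b_2 = ∫_{-1}^{1} h(x) sin(2*pi*x) dx.
Integrating by parts twice (tabular method), an antiderivative of (-x**2 + 2*x + 3) sin(2*pi*x) is x**2*cos(2*pi*x)/(2*pi) - x*sin(2*pi*x)/(2*pi**2) - x*cos(2*pi*x)/pi + sin(2*pi*x)/(2*pi**2) - 3*cos(2*pi*x)/(2*pi) - cos(2*pi*x)/(4*pi**3); evaluating from -1 to 1: ∫_{-1}^{1} (-x**2 + 2*x + 3) sin(2*pi*x) dx = (-2/pi - 1/(4*pi**3)) - (-1/(4*pi**3)) = -2/pi.
Hence b_2 = -2/pi.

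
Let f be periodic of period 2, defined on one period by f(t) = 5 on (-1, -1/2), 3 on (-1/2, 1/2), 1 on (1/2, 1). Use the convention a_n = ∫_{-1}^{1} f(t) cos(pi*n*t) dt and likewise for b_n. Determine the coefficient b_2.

b_2 = ∫_{-1}^{1} f(t) sin(2*pi*t) dt.
Split the integral at the breakpoints.
Directly, an antiderivative of (5) sin(2*pi*t) is -5*cos(2*pi*t)/(2*pi); evaluating from -1 to -1/2: ∫_{-1}^{-1/2} (5) sin(2*pi*t) dt = (5/(2*pi)) - (-5/(2*pi)) = 5/pi.
Directly, an antiderivative of (3) sin(2*pi*t) is -3*cos(2*pi*t)/(2*pi); evaluating from -1/2 to 1/2: ∫_{-1/2}^{1/2} (3) sin(2*pi*t) dt = (3/(2*pi)) - (3/(2*pi)) = 0.
Directly, an antiderivative of (1) sin(2*pi*t) is -cos(2*pi*t)/(2*pi); evaluating from 1/2 to 1: ∫_{1/2}^{1} (1) sin(2*pi*t) dt = (-1/(2*pi)) - (1/(2*pi)) = -1/pi.
Summing the pieces gives b_2 = 4/pi.

4/pi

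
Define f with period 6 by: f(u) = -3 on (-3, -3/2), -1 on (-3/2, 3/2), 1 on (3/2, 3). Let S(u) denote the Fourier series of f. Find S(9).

-1

u = 9 differs from u = -3 by 2 full period(s), and the series is 6-periodic.
At u = -3 the one-sided limits are f(-3^-) = 1 and f(-3^+) = -3.
By Dirichlet's theorem the series converges to their average, [(1) + (-3)]/2 = -1.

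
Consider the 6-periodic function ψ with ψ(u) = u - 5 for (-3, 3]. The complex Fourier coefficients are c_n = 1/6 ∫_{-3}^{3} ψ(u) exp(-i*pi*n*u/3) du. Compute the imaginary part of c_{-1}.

3/pi

Since ψ is real-valued, Im(c_{-1}) = -1/6 ∫_{-3}^{3} ψ(u) sin(-pi*u/3) du = b_{1}/2.
Integrating by parts (boundary term plus one more integral), an antiderivative of (u - 5) sin(-pi*u/3) is 3*u*cos(pi*u/3)/pi - 9*sin(pi*u/3)/pi**2 - 15*cos(pi*u/3)/pi; evaluating from -3 to 3: ∫_{-3}^{3} (u - 5) sin(-pi*u/3) du = (6/pi) - (24/pi) = -18/pi.
Hence Im(c_{-1}) = (-1/6)·(-18/pi) = 3/pi.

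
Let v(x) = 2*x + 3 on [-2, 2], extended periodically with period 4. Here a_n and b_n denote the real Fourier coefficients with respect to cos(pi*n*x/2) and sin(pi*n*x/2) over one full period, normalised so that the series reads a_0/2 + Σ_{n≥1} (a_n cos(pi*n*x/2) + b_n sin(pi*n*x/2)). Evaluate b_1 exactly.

b_1 = 1/2 ∫_{-2}^{2} v(x) sin(pi*x/2) dx.
Integrating by parts (boundary term plus one more integral), an antiderivative of (2*x + 3) sin(pi*x/2) is -4*x*cos(pi*x/2)/pi + 8*sin(pi*x/2)/pi**2 - 6*cos(pi*x/2)/pi; evaluating from -2 to 2: ∫_{-2}^{2} (2*x + 3) sin(pi*x/2) dx = (14/pi) - (-2/pi) = 16/pi.
Hence b_1 = (1/2)·(16/pi) = 8/pi.

8/pi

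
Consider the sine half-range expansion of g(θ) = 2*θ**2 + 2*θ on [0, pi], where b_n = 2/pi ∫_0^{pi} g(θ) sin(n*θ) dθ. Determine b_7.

4*(-4 + 49*pi + 49*pi**2)/(343*pi)

b_7 = 2/pi ∫_0^{pi} (2*θ**2 + 2*θ) sin(7*θ) dθ.
Integrating by parts twice (tabular method), an antiderivative of (2*θ**2 + 2*θ) sin(7*θ) is -2*θ**2*cos(7*θ)/7 + 4*θ*sin(7*θ)/49 - 2*θ*cos(7*θ)/7 + 2*sin(7*θ)/49 + 4*cos(7*θ)/343; evaluating from 0 to pi: ∫_{0}^{pi} (2*θ**2 + 2*θ) sin(7*θ) dθ = (-4/343 + 2*pi/7 + 2*pi**2/7) - (4/343) = -8/343 + 2*pi/7 + 2*pi**2/7.
Hence b_7 = (2/pi)·(-8/343 + 2*pi/7 + 2*pi**2/7) = 4*(-4 + 49*pi + 49*pi**2)/(343*pi).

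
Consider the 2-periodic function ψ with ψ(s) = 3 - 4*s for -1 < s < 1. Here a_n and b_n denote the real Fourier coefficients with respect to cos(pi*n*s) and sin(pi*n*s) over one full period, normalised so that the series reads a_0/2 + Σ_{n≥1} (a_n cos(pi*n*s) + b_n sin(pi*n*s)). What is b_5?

b_5 = ∫_{-1}^{1} ψ(s) sin(5*pi*s) ds.
Integrating by parts (boundary term plus one more integral), an antiderivative of (3 - 4*s) sin(5*pi*s) is 4*s*cos(5*pi*s)/(5*pi) - 4*sin(5*pi*s)/(25*pi**2) - 3*cos(5*pi*s)/(5*pi); evaluating from -1 to 1: ∫_{-1}^{1} (3 - 4*s) sin(5*pi*s) ds = (-1/(5*pi)) - (7/(5*pi)) = -8/(5*pi).
Hence b_5 = -8/(5*pi).

-8/(5*pi)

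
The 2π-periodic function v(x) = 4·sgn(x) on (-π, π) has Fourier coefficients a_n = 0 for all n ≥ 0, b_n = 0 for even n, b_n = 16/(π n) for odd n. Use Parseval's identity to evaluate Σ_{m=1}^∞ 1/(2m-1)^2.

Parseval: Σ b_n^2 = (1/π) ∫_{-π}^{π} v(x)^2 dx = 32.
Only odd n contribute, with b_n^2 = 256/(π^2 n^2), so Σ_{m≥1} 1/(2m-1)^2 = π^2·(32)/256 = pi**2/8.

pi**2/8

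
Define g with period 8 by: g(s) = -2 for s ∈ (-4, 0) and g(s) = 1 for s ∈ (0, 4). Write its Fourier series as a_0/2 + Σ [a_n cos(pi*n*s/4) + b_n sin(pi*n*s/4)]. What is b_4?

0

b_4 = 1/4 ∫_{-4}^{4} g(s) sin(pi*s) ds.
Split the integral at the breakpoints.
Directly, an antiderivative of (-2) sin(pi*s) is 2*cos(pi*s)/pi; evaluating from -4 to 0: ∫_{-4}^{0} (-2) sin(pi*s) ds = (2/pi) - (2/pi) = 0.
Directly, an antiderivative of (1) sin(pi*s) is -cos(pi*s)/pi; evaluating from 0 to 4: ∫_{0}^{4} (1) sin(pi*s) ds = (-1/pi) - (-1/pi) = 0.
Summing the pieces and multiplying by (1/4) gives b_4 = 0.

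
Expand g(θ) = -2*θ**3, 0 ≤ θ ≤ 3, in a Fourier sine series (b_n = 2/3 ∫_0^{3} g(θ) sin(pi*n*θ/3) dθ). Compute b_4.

-81/(8*pi**3) + 27/pi

b_4 = 2/3 ∫_0^{3} (-2*θ**3) sin(4*pi*θ/3) dθ.
Integrating by parts three times (tabular method), an antiderivative of (-2*θ**3) sin(4*pi*θ/3) is 3*θ**3*cos(4*pi*θ/3)/(2*pi) - 27*θ**2*sin(4*pi*θ/3)/(8*pi**2) - 81*θ*cos(4*pi*θ/3)/(16*pi**3) + 243*sin(4*pi*θ/3)/(64*pi**4); evaluating from 0 to 3: ∫_{0}^{3} (-2*θ**3) sin(4*pi*θ/3) dθ = (81*(-3 + 8*pi**2)/(16*pi**3)) - (0) = 81*(-3 + 8*pi**2)/(16*pi**3).
Hence b_4 = (2/3)·(81*(-3 + 8*pi**2)/(16*pi**3)) = -81/(8*pi**3) + 27/pi.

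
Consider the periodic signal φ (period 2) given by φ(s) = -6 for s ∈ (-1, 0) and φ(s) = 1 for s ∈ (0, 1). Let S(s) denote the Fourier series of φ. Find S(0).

At s = 0 the one-sided limits are φ(0^-) = -6 and φ(0^+) = 1.
By Dirichlet's theorem the series converges to their average, [(-6) + (1)]/2 = -5/2.

-5/2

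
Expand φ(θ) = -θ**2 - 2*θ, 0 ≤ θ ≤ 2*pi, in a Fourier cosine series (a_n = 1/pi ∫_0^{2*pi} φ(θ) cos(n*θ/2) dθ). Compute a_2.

-4

a_2 = 1/pi ∫_0^{2*pi} (-θ**2 - 2*θ) cos(θ) dθ.
Integrating by parts twice (tabular method), an antiderivative of (-θ**2 - 2*θ) cos(θ) is -θ**2*sin(θ) - 2*θ*sin(θ) - 2*θ*cos(θ) + 2*sin(θ) - 2*cos(θ); evaluating from 0 to 2*pi: ∫_{0}^{2*pi} (-θ**2 - 2*θ) cos(θ) dθ = (-4*pi - 2) - (-2) = -4*pi.
Hence a_2 = (1/pi)·(-4*pi) = -4.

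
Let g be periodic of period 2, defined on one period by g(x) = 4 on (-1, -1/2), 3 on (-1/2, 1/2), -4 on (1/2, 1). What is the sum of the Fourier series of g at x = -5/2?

7/2

x = -5/2 differs from x = -1/2 by -1 full period(s), and the series is 2-periodic.
At x = -1/2 the one-sided limits are g(-1/2^-) = 4 and g(-1/2^+) = 3.
By Dirichlet's theorem the series converges to their average, [(4) + (3)]/2 = 7/2.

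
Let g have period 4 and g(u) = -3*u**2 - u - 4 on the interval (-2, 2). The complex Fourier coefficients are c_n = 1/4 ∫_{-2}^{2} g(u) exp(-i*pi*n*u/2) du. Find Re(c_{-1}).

24/pi**2

Since g is real-valued, Re(c_{-1}) = 1/4 ∫_{-2}^{2} g(u) cos(-pi*u/2) du = a_{1}/2.
Integrating by parts twice (tabular method), an antiderivative of (-3*u**2 - u - 4) cos(-pi*u/2) is -6*u**2*sin(pi*u/2)/pi - 2*u*sin(pi*u/2)/pi - 24*u*cos(pi*u/2)/pi**2 - 8*sin(pi*u/2)/pi + 48*sin(pi*u/2)/pi**3 - 4*cos(pi*u/2)/pi**2; evaluating from -2 to 2: ∫_{-2}^{2} (-3*u**2 - u - 4) cos(-pi*u/2) du = (52/pi**2) - (-44/pi**2) = 96/pi**2.
Hence Re(c_{-1}) = (1/4)·(96/pi**2) = 24/pi**2.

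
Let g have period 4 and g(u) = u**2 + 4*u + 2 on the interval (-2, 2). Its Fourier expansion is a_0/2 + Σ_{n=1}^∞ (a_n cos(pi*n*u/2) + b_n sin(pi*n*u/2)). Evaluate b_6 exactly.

b_6 = 1/2 ∫_{-2}^{2} g(u) sin(3*pi*u) du.
Integrating by parts twice (tabular method), an antiderivative of (u**2 + 4*u + 2) sin(3*pi*u) is -u**2*cos(3*pi*u)/(3*pi) + 2*u*sin(3*pi*u)/(9*pi**2) - 4*u*cos(3*pi*u)/(3*pi) + 4*sin(3*pi*u)/(9*pi**2) - 2*cos(3*pi*u)/(3*pi) + 2*cos(3*pi*u)/(27*pi**3); evaluating from -2 to 2: ∫_{-2}^{2} (u**2 + 4*u + 2) sin(3*pi*u) du = (2*(1 - 63*pi**2)/(27*pi**3)) - (2*(1 + 9*pi**2)/(27*pi**3)) = -16/(3*pi).
Hence b_6 = (1/2)·(-16/(3*pi)) = -8/(3*pi).

-8/(3*pi)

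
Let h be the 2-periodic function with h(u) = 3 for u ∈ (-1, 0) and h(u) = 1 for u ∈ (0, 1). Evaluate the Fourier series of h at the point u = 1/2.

1

h is continuous at u = 1/2 with value 1, so the series converges to 1 there.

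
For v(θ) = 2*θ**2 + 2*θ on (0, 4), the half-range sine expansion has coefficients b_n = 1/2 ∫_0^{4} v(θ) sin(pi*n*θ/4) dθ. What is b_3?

b_3 = 1/2 ∫_0^{4} (2*θ**2 + 2*θ) sin(3*pi*θ/4) dθ.
Integrating by parts twice (tabular method), an antiderivative of (2*θ**2 + 2*θ) sin(3*pi*θ/4) is -8*θ**2*cos(3*pi*θ/4)/(3*pi) + 64*θ*sin(3*pi*θ/4)/(9*pi**2) - 8*θ*cos(3*pi*θ/4)/(3*pi) + 32*sin(3*pi*θ/4)/(9*pi**2) + 256*cos(3*pi*θ/4)/(27*pi**3); evaluating from 0 to 4: ∫_{0}^{4} (2*θ**2 + 2*θ) sin(3*pi*θ/4) dθ = (32*(-8 + 45*pi**2)/(27*pi**3)) - (256/(27*pi**3)) = 32*(-16 + 45*pi**2)/(27*pi**3).
Hence b_3 = (1/2)·(32*(-16 + 45*pi**2)/(27*pi**3)) = 16*(-16 + 45*pi**2)/(27*pi**3).

16*(-16 + 45*pi**2)/(27*pi**3)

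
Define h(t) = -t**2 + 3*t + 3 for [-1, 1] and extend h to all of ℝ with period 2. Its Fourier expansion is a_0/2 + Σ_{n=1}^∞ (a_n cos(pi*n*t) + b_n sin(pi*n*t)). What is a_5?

4/(25*pi**2)

a_5 = ∫_{-1}^{1} h(t) cos(5*pi*t) dt.
Integrating by parts twice (tabular method), an antiderivative of (-t**2 + 3*t + 3) cos(5*pi*t) is -t**2*sin(5*pi*t)/(5*pi) + 3*t*sin(5*pi*t)/(5*pi) - 2*t*cos(5*pi*t)/(25*pi**2) + 2*sin(5*pi*t)/(125*pi**3) + 3*sin(5*pi*t)/(5*pi) + 3*cos(5*pi*t)/(25*pi**2); evaluating from -1 to 1: ∫_{-1}^{1} (-t**2 + 3*t + 3) cos(5*pi*t) dt = (-1/(25*pi**2)) - (-1/(5*pi**2)) = 4/(25*pi**2).
Hence a_5 = 4/(25*pi**2).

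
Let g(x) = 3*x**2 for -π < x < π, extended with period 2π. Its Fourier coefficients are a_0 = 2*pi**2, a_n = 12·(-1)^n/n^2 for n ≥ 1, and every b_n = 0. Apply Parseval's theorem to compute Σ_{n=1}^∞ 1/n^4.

pi**4/90

Parseval: a_0^2/2 + Σ a_n^2 = (1/π) ∫_{-π}^{π} g(x)^2 dx = 18*pi**4/5.
Subtract a_0^2/2 = 2*pi**4: Σ a_n^2 = 8*pi**4/5.
Since a_n^2 = 144/n^4, Σ 1/n^4 = pi**4/90.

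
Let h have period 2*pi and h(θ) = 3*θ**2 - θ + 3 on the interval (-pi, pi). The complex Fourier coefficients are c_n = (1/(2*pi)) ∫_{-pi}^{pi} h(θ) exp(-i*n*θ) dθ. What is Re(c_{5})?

-6/25

Since h is real-valued, Re(c_{5}) = (1/(2*pi)) ∫_{-pi}^{pi} h(θ) cos(5*θ) dθ = a_{5}/2.
Integrating by parts twice (tabular method), an antiderivative of (3*θ**2 - θ + 3) cos(5*θ) is 3*θ**2*sin(5*θ)/5 - θ*sin(5*θ)/5 + 6*θ*cos(5*θ)/25 + 69*sin(5*θ)/125 - cos(5*θ)/25; evaluating from -pi to pi: ∫_{-pi}^{pi} (3*θ**2 - θ + 3) cos(5*θ) dθ = (1/25 - 6*pi/25) - (1/25 + 6*pi/25) = -12*pi/25.
Hence Re(c_{5}) = (1/(2*pi))·(-12*pi/25) = -6/25.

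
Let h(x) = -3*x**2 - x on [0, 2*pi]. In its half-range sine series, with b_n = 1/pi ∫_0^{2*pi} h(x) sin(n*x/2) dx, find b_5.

4*(-150*pi**2 - 25*pi + 24)/(125*pi)

b_5 = 1/pi ∫_0^{2*pi} (-3*x**2 - x) sin(5*x/2) dx.
Integrating by parts twice (tabular method), an antiderivative of (-3*x**2 - x) sin(5*x/2) is 6*x**2*cos(5*x/2)/5 - 24*x*sin(5*x/2)/25 + 2*x*cos(5*x/2)/5 - 4*sin(5*x/2)/25 - 48*cos(5*x/2)/125; evaluating from 0 to 2*pi: ∫_{0}^{2*pi} (-3*x**2 - x) sin(5*x/2) dx = (-24*pi**2/5 - 4*pi/5 + 48/125) - (-48/125) = -24*pi**2/5 - 4*pi/5 + 96/125.
Hence b_5 = (1/pi)·(-24*pi**2/5 - 4*pi/5 + 96/125) = 4*(-150*pi**2 - 25*pi + 24)/(125*pi).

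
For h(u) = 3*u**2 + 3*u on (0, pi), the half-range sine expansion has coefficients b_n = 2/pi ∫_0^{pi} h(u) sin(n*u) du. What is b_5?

b_5 = 2/pi ∫_0^{pi} (3*u**2 + 3*u) sin(5*u) du.
Integrating by parts twice (tabular method), an antiderivative of (3*u**2 + 3*u) sin(5*u) is -3*u**2*cos(5*u)/5 + 6*u*sin(5*u)/25 - 3*u*cos(5*u)/5 + 3*sin(5*u)/25 + 6*cos(5*u)/125; evaluating from 0 to pi: ∫_{0}^{pi} (3*u**2 + 3*u) sin(5*u) du = (-6/125 + 3*pi/5 + 3*pi**2/5) - (6/125) = -12/125 + 3*pi/5 + 3*pi**2/5.
Hence b_5 = (2/pi)·(-12/125 + 3*pi/5 + 3*pi**2/5) = 6*(-4 + 25*pi + 25*pi**2)/(125*pi).

6*(-4 + 25*pi + 25*pi**2)/(125*pi)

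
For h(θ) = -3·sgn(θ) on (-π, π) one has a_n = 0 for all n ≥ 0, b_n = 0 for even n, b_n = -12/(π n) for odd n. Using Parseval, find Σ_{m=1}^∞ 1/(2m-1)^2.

Parseval: Σ b_n^2 = (1/π) ∫_{-π}^{π} h(θ)^2 dθ = 18.
Only odd n contribute, with b_n^2 = 144/(π^2 n^2), so Σ_{m≥1} 1/(2m-1)^2 = π^2·(18)/144 = pi**2/8.

pi**2/8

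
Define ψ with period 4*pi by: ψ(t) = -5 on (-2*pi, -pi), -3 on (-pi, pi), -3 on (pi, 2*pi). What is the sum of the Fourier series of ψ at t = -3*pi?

-3

t = -3*pi differs from t = pi by -1 full period(s), and the series is 4*pi-periodic.
ψ is continuous at t = pi with value -3, so the series converges to -3 there.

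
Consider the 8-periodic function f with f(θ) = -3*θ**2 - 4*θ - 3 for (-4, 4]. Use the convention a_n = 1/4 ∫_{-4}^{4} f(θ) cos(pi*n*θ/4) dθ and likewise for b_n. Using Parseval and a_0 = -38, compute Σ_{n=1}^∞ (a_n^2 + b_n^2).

Parseval: a_0^2/2 + Σ_{n≥1} (a_n^2+b_n^2) = 1/4 ∫_{-4}^{4} f(θ)^2 dθ = 19534/15.
Subtract a_0^2/2 = 722: Σ (a_n^2+b_n^2) = 8704/15.

8704/15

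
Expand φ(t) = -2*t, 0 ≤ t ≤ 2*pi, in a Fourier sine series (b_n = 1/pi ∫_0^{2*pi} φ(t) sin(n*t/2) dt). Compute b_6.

4/3

b_6 = 1/pi ∫_0^{2*pi} (-2*t) sin(3*t) dt.
Integrating by parts (boundary term plus one more integral), an antiderivative of (-2*t) sin(3*t) is 2*t*cos(3*t)/3 - 2*sin(3*t)/9; evaluating from 0 to 2*pi: ∫_{0}^{2*pi} (-2*t) sin(3*t) dt = (4*pi/3) - (0) = 4*pi/3.
Hence b_6 = (1/pi)·(4*pi/3) = 4/3.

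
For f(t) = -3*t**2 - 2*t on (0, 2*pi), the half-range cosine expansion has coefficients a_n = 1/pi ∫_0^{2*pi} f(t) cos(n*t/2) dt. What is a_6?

-4/3

a_6 = 1/pi ∫_0^{2*pi} (-3*t**2 - 2*t) cos(3*t) dt.
Integrating by parts twice (tabular method), an antiderivative of (-3*t**2 - 2*t) cos(3*t) is -t**2*sin(3*t) - 2*t*sin(3*t)/3 - 2*t*cos(3*t)/3 + 2*sin(3*t)/9 - 2*cos(3*t)/9; evaluating from 0 to 2*pi: ∫_{0}^{2*pi} (-3*t**2 - 2*t) cos(3*t) dt = (-4*pi/3 - 2/9) - (-2/9) = -4*pi/3.
Hence a_6 = (1/pi)·(-4*pi/3) = -4/3.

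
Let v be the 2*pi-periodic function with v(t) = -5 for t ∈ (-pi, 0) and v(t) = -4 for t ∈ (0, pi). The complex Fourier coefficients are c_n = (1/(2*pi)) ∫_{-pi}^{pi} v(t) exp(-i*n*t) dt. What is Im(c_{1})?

-1/pi

Since v is real-valued, Im(c_{1}) = -(1/(2*pi)) ∫_{-pi}^{pi} v(t) sin(t) dt = -b_{1}/2.
Split the integral at the breakpoints.
Directly, an antiderivative of (-5) sin(t) is 5*cos(t); evaluating from -pi to 0: ∫_{-pi}^{0} (-5) sin(t) dt = (5) - (-5) = 10.
Directly, an antiderivative of (-4) sin(t) is 4*cos(t); evaluating from 0 to pi: ∫_{0}^{pi} (-4) sin(t) dt = (-4) - (4) = -8.
So ∫_{-pi}^{pi} v(t) sin(t) dt = 2.
Hence Im(c_{1}) = (-1/(2*pi))·(2) = -1/pi.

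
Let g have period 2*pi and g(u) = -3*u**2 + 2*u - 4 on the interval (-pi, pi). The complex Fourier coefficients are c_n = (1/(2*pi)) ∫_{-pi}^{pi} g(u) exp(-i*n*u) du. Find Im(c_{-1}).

Since g is real-valued, Im(c_{-1}) = -(1/(2*pi)) ∫_{-pi}^{pi} g(u) sin(-u) du = b_{1}/2.
Integrating by parts twice (tabular method), an antiderivative of (-3*u**2 + 2*u - 4) sin(-u) is -3*u**2*cos(u) + 6*u*sin(u) + 2*u*cos(u) - 2*sin(u) + 2*cos(u); evaluating from -pi to pi: ∫_{-pi}^{pi} (-3*u**2 + 2*u - 4) sin(-u) du = (-2*pi - 2 + 3*pi**2) - (-2 + 2*pi + 3*pi**2) = -4*pi.
Hence Im(c_{-1}) = (-1/(2*pi))·(-4*pi) = 2.

2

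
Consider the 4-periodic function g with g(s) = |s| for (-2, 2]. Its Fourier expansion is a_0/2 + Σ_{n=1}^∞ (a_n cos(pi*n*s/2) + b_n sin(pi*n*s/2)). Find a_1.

a_1 = 1/2 ∫_{-2}^{2} g(s) cos(pi*s/2) ds.
g is even and cos(pi*s/2) is even, so the integrand is even and a_1 = ∫_0^{2} g(s) cos(pi*s/2) ds.
Integrating by parts (boundary term plus one more integral), an antiderivative of (s) cos(pi*s/2) is 2*s*sin(pi*s/2)/pi + 4*cos(pi*s/2)/pi**2; evaluating from 0 to 2: ∫_{0}^{2} (s) cos(pi*s/2) ds = (-4/pi**2) - (4/pi**2) = -8/pi**2.
Hence a_1 = -8/pi**2.

-8/pi**2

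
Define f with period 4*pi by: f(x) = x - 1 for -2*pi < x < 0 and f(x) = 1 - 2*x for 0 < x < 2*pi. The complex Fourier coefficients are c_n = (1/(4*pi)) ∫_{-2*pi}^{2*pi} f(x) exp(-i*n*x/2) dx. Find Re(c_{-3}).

2/(3*pi)

Since f is real-valued, Re(c_{-3}) = (1/(4*pi)) ∫_{-2*pi}^{2*pi} f(x) cos(-3*x/2) dx = a_{3}/2.
Split the integral at the breakpoints.
Integrating by parts (boundary term plus one more integral), an antiderivative of (x - 1) cos(-3*x/2) is 2*x*sin(3*x/2)/3 - 2*sin(3*x/2)/3 + 4*cos(3*x/2)/9; evaluating from -2*pi to 0: ∫_{-2*pi}^{0} (x - 1) cos(-3*x/2) dx = (4/9) - (-4/9) = 8/9.
Integrating by parts (boundary term plus one more integral), an antiderivative of (1 - 2*x) cos(-3*x/2) is -4*x*sin(3*x/2)/3 + 2*sin(3*x/2)/3 - 8*cos(3*x/2)/9; evaluating from 0 to 2*pi: ∫_{0}^{2*pi} (1 - 2*x) cos(-3*x/2) dx = (8/9) - (-8/9) = 16/9.
So ∫_{-2*pi}^{2*pi} f(x) cos(-3*x/2) dx = 8/3.
Hence Re(c_{-3}) = (1/(4*pi))·(8/3) = 2/(3*pi).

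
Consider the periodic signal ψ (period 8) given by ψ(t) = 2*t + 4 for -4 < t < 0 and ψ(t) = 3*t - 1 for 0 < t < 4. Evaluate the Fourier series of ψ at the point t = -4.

At t = -4 the one-sided limits are ψ(-4^-) = 11 and ψ(-4^+) = -4.
By Dirichlet's theorem the series converges to their average, [(11) + (-4)]/2 = 7/2.

7/2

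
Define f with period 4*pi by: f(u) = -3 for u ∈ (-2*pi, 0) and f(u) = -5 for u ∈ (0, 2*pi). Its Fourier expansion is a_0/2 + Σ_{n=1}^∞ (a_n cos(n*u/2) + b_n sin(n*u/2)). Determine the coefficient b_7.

-4/(7*pi)

b_7 = (1/(2*pi)) ∫_{-2*pi}^{2*pi} f(u) sin(7*u/2) du.
Split the integral at the breakpoints.
Directly, an antiderivative of (-3) sin(7*u/2) is 6*cos(7*u/2)/7; evaluating from -2*pi to 0: ∫_{-2*pi}^{0} (-3) sin(7*u/2) du = (6/7) - (-6/7) = 12/7.
Directly, an antiderivative of (-5) sin(7*u/2) is 10*cos(7*u/2)/7; evaluating from 0 to 2*pi: ∫_{0}^{2*pi} (-5) sin(7*u/2) du = (-10/7) - (10/7) = -20/7.
Summing the pieces and multiplying by (1/(2*pi)) gives b_7 = -4/(7*pi).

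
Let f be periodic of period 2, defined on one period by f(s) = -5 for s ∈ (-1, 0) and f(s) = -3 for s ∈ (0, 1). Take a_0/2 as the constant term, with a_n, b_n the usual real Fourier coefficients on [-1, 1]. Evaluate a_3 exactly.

0

a_3 = ∫_{-1}^{1} f(s) cos(3*pi*s) ds.
Split the integral at the breakpoints.
Directly, an antiderivative of (-5) cos(3*pi*s) is -5*sin(3*pi*s)/(3*pi); evaluating from -1 to 0: ∫_{-1}^{0} (-5) cos(3*pi*s) ds = (0) - (0) = 0.
Directly, an antiderivative of (-3) cos(3*pi*s) is -sin(3*pi*s)/pi; evaluating from 0 to 1: ∫_{0}^{1} (-3) cos(3*pi*s) ds = (0) - (0) = 0.
Summing the pieces gives a_3 = 0.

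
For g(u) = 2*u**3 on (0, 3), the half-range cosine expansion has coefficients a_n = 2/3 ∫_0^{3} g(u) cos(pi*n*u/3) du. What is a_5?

324*(4 - 25*pi**2)/(625*pi**4)

a_5 = 2/3 ∫_0^{3} (2*u**3) cos(5*pi*u/3) du.
Integrating by parts three times (tabular method), an antiderivative of (2*u**3) cos(5*pi*u/3) is 6*u**3*sin(5*pi*u/3)/(5*pi) + 54*u**2*cos(5*pi*u/3)/(25*pi**2) - 324*u*sin(5*pi*u/3)/(125*pi**3) - 972*cos(5*pi*u/3)/(625*pi**4); evaluating from 0 to 3: ∫_{0}^{3} (2*u**3) cos(5*pi*u/3) du = (486*(2 - 25*pi**2)/(625*pi**4)) - (-972/(625*pi**4)) = 486*(4 - 25*pi**2)/(625*pi**4).
Hence a_5 = (2/3)·(486*(4 - 25*pi**2)/(625*pi**4)) = 324*(4 - 25*pi**2)/(625*pi**4).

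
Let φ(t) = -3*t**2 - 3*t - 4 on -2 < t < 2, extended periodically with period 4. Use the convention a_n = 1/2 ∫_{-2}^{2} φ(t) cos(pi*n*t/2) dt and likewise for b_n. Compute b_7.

b_7 = 1/2 ∫_{-2}^{2} φ(t) sin(7*pi*t/2) dt.
Integrating by parts twice (tabular method), an antiderivative of (-3*t**2 - 3*t - 4) sin(7*pi*t/2) is 6*t**2*cos(7*pi*t/2)/(7*pi) - 24*t*sin(7*pi*t/2)/(49*pi**2) + 6*t*cos(7*pi*t/2)/(7*pi) - 12*sin(7*pi*t/2)/(49*pi**2) - 48*cos(7*pi*t/2)/(343*pi**3) + 8*cos(7*pi*t/2)/(7*pi); evaluating from -2 to 2: ∫_{-2}^{2} (-3*t**2 - 3*t - 4) sin(7*pi*t/2) dt = (4*(12 - 539*pi**2)/(343*pi**3)) - (4*(12 - 245*pi**2)/(343*pi**3)) = -24/(7*pi).
Hence b_7 = (1/2)·(-24/(7*pi)) = -12/(7*pi).

-12/(7*pi)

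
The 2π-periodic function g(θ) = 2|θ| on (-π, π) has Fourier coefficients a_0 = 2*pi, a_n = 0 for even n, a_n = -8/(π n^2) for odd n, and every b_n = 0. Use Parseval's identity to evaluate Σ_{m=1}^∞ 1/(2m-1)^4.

Parseval: a_0^2/2 + Σ a_n^2 = (1/π) ∫_{-π}^{π} g(θ)^2 dθ = 8*pi**2/3.
Subtract a_0^2/2 = 2*pi**2: Σ a_n^2 = 2*pi**2/3.
Only odd n contribute, with a_n^2 = 64/(π^2 n^4), so Σ_{m≥1} 1/(2m-1)^4 = π^2·(2*pi**2/3)/64 = pi**4/96.

pi**4/96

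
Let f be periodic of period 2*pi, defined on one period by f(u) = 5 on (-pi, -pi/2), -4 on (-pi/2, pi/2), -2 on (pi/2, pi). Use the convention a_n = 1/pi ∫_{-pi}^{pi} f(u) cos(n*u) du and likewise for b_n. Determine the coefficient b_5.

-7/(5*pi)

b_5 = 1/pi ∫_{-pi}^{pi} f(u) sin(5*u) du.
Split the integral at the breakpoints.
Directly, an antiderivative of (5) sin(5*u) is -cos(5*u); evaluating from -pi to -pi/2: ∫_{-pi}^{-pi/2} (5) sin(5*u) du = (0) - (1) = -1.
Directly, an antiderivative of (-4) sin(5*u) is 4*cos(5*u)/5; evaluating from -pi/2 to pi/2: ∫_{-pi/2}^{pi/2} (-4) sin(5*u) du = (0) - (0) = 0.
Directly, an antiderivative of (-2) sin(5*u) is 2*cos(5*u)/5; evaluating from pi/2 to pi: ∫_{pi/2}^{pi} (-2) sin(5*u) du = (-2/5) - (0) = -2/5.
Summing the pieces and multiplying by (1/pi) gives b_5 = -7/(5*pi).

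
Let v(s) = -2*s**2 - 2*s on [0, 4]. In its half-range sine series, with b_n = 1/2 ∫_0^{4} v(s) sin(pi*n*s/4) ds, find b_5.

b_5 = 1/2 ∫_0^{4} (-2*s**2 - 2*s) sin(5*pi*s/4) ds.
Integrating by parts twice (tabular method), an antiderivative of (-2*s**2 - 2*s) sin(5*pi*s/4) is 8*s**2*cos(5*pi*s/4)/(5*pi) - 64*s*sin(5*pi*s/4)/(25*pi**2) + 8*s*cos(5*pi*s/4)/(5*pi) - 32*sin(5*pi*s/4)/(25*pi**2) - 256*cos(5*pi*s/4)/(125*pi**3); evaluating from 0 to 4: ∫_{0}^{4} (-2*s**2 - 2*s) sin(5*pi*s/4) ds = (-32/pi + 256/(125*pi**3)) - (-256/(125*pi**3)) = -32/pi + 512/(125*pi**3).
Hence b_5 = (1/2)·(-32/pi + 512/(125*pi**3)) = -16/pi + 256/(125*pi**3).

-16/pi + 256/(125*pi**3)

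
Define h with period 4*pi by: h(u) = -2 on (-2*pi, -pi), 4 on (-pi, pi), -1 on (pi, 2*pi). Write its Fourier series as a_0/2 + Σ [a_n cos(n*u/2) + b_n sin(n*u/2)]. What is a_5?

a_5 = (1/(2*pi)) ∫_{-2*pi}^{2*pi} h(u) cos(5*u/2) du.
Split the integral at the breakpoints.
Directly, an antiderivative of (-2) cos(5*u/2) is -4*sin(5*u/2)/5; evaluating from -2*pi to -pi: ∫_{-2*pi}^{-pi} (-2) cos(5*u/2) du = (4/5) - (0) = 4/5.
Directly, an antiderivative of (4) cos(5*u/2) is 8*sin(5*u/2)/5; evaluating from -pi to pi: ∫_{-pi}^{pi} (4) cos(5*u/2) du = (8/5) - (-8/5) = 16/5.
Directly, an antiderivative of (-1) cos(5*u/2) is -2*sin(5*u/2)/5; evaluating from pi to 2*pi: ∫_{pi}^{2*pi} (-1) cos(5*u/2) du = (0) - (-2/5) = 2/5.
Summing the pieces and multiplying by (1/(2*pi)) gives a_5 = 11/(5*pi).

11/(5*pi)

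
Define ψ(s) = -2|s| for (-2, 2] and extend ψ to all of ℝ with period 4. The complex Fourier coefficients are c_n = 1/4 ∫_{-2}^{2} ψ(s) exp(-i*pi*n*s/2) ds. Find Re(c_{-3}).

8/(9*pi**2)

Since ψ is real-valued, Re(c_{-3}) = 1/4 ∫_{-2}^{2} ψ(s) cos(-3*pi*s/2) ds = a_{3}/2.
ψ is even and cos(-3*pi*s/2) is even, so the integrand is even: ∫_{-2}^{2} ψ(s) cos(-3*pi*s/2) ds = 2∫_0^{2} ψ(s) cos(-3*pi*s/2) ds.
Integrating by parts (boundary term plus one more integral), an antiderivative of (-2*s) cos(-3*pi*s/2) is -4*s*sin(3*pi*s/2)/(3*pi) - 8*cos(3*pi*s/2)/(9*pi**2); evaluating from 0 to 2: ∫_{0}^{2} (-2*s) cos(-3*pi*s/2) ds = (8/(9*pi**2)) - (-8/(9*pi**2)) = 16/(9*pi**2).
So ∫_{-2}^{2} ψ(s) cos(-3*pi*s/2) ds = 32/(9*pi**2).
Hence Re(c_{-3}) = (1/4)·(32/(9*pi**2)) = 8/(9*pi**2).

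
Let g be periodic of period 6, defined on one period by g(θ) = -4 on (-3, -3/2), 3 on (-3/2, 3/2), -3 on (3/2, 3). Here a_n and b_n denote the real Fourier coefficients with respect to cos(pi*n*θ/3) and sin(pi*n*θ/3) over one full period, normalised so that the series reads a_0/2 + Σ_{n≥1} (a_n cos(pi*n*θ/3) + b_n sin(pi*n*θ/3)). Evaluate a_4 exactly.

a_4 = 1/3 ∫_{-3}^{3} g(θ) cos(4*pi*θ/3) dθ.
Split the integral at the breakpoints.
Directly, an antiderivative of (-4) cos(4*pi*θ/3) is -3*sin(4*pi*θ/3)/pi; evaluating from -3 to -3/2: ∫_{-3}^{-3/2} (-4) cos(4*pi*θ/3) dθ = (0) - (0) = 0.
Directly, an antiderivative of (3) cos(4*pi*θ/3) is 9*sin(4*pi*θ/3)/(4*pi); evaluating from -3/2 to 3/2: ∫_{-3/2}^{3/2} (3) cos(4*pi*θ/3) dθ = (0) - (0) = 0.
Directly, an antiderivative of (-3) cos(4*pi*θ/3) is -9*sin(4*pi*θ/3)/(4*pi); evaluating from 3/2 to 3: ∫_{3/2}^{3} (-3) cos(4*pi*θ/3) dθ = (0) - (0) = 0.
Summing the pieces and multiplying by (1/3) gives a_4 = 0.

0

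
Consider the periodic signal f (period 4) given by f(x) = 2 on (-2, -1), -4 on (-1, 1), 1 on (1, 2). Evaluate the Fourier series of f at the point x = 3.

-1

x = 3 differs from x = -1 by 1 full period(s), and the series is 4-periodic.
At x = -1 the one-sided limits are f(-1^-) = 2 and f(-1^+) = -4.
By Dirichlet's theorem the series converges to their average, [(2) + (-4)]/2 = -1.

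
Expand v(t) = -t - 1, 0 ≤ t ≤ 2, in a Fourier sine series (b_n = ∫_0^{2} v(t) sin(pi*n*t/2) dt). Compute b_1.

-8/pi

b_1 = ∫_0^{2} (-t - 1) sin(pi*t/2) dt.
Integrating by parts (boundary term plus one more integral), an antiderivative of (-t - 1) sin(pi*t/2) is 2*t*cos(pi*t/2)/pi - 4*sin(pi*t/2)/pi**2 + 2*cos(pi*t/2)/pi; evaluating from 0 to 2: ∫_{0}^{2} (-t - 1) sin(pi*t/2) dt = (-6/pi) - (2/pi) = -8/pi.
Hence b_1 = -8/pi.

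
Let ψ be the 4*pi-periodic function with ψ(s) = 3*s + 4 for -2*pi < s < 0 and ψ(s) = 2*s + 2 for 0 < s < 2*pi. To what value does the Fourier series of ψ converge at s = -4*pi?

s = -4*pi differs from s = 0 by -1 full period(s), and the series is 4*pi-periodic.
At s = 0 the one-sided limits are ψ(0^-) = 4 and ψ(0^+) = 2.
By Dirichlet's theorem the series converges to their average, [(4) + (2)]/2 = 3.

3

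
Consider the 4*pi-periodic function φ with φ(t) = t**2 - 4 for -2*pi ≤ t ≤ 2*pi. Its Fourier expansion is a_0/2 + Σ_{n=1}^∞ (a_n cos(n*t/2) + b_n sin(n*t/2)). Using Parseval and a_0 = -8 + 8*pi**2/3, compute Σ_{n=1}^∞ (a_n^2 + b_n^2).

Parseval: a_0^2/2 + Σ_{n≥1} (a_n^2+b_n^2) = (1/(2*pi)) ∫_{-2*pi}^{2*pi} φ(t)^2 dt = -64*pi**2/3 + 32 + 32*pi**4/5.
Subtract a_0^2/2 = 32*(3 - pi**2)**2/9: Σ (a_n^2+b_n^2) = 128*pi**4/45.

128*pi**4/45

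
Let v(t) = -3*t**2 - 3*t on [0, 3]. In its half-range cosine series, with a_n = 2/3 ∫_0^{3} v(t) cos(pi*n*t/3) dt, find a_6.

-3/pi**2

a_6 = 2/3 ∫_0^{3} (-3*t**2 - 3*t) cos(2*pi*t) dt.
Integrating by parts twice (tabular method), an antiderivative of (-3*t**2 - 3*t) cos(2*pi*t) is -3*t**2*sin(2*pi*t)/(2*pi) - 3*t*sin(2*pi*t)/(2*pi) - 3*t*cos(2*pi*t)/(2*pi**2) + 3*sin(2*pi*t)/(4*pi**3) - 3*cos(2*pi*t)/(4*pi**2); evaluating from 0 to 3: ∫_{0}^{3} (-3*t**2 - 3*t) cos(2*pi*t) dt = (-21/(4*pi**2)) - (-3/(4*pi**2)) = -9/(2*pi**2).
Hence a_6 = (2/3)·(-9/(2*pi**2)) = -3/pi**2.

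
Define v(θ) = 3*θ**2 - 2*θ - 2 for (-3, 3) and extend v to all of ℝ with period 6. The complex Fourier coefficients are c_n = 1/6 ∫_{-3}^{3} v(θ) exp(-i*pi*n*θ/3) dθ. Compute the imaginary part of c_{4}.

Since v is real-valued, Im(c_{4}) = -1/6 ∫_{-3}^{3} v(θ) sin(4*pi*θ/3) dθ = -b_{4}/2.
Integrating by parts twice (tabular method), an antiderivative of (3*θ**2 - 2*θ - 2) sin(4*pi*θ/3) is -9*θ**2*cos(4*pi*θ/3)/(4*pi) + 27*θ*sin(4*pi*θ/3)/(8*pi**2) + 3*θ*cos(4*pi*θ/3)/(2*pi) - 9*sin(4*pi*θ/3)/(8*pi**2) + 81*cos(4*pi*θ/3)/(32*pi**3) + 3*cos(4*pi*θ/3)/(2*pi); evaluating from -3 to 3: ∫_{-3}^{3} (3*θ**2 - 2*θ - 2) sin(4*pi*θ/3) dθ = (3*(27 - 152*pi**2)/(32*pi**3)) - (3*(27 - 248*pi**2)/(32*pi**3)) = 9/pi.
Hence Im(c_{4}) = (-1/6)·(9/pi) = -3/(2*pi).

-3/(2*pi)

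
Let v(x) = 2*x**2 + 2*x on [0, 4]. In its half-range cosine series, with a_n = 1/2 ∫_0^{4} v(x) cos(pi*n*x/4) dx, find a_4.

8/pi**2

a_4 = 1/2 ∫_0^{4} (2*x**2 + 2*x) cos(pi*x) dx.
Integrating by parts twice (tabular method), an antiderivative of (2*x**2 + 2*x) cos(pi*x) is 2*x**2*sin(pi*x)/pi + 2*x*sin(pi*x)/pi + 4*x*cos(pi*x)/pi**2 - 4*sin(pi*x)/pi**3 + 2*cos(pi*x)/pi**2; evaluating from 0 to 4: ∫_{0}^{4} (2*x**2 + 2*x) cos(pi*x) dx = (18/pi**2) - (2/pi**2) = 16/pi**2.
Hence a_4 = (1/2)·(16/pi**2) = 8/pi**2.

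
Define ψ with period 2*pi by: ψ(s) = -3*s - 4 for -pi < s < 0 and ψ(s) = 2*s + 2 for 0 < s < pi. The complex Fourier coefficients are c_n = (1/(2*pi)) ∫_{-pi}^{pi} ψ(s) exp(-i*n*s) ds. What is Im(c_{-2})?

Since ψ is real-valued, Im(c_{-2}) = -(1/(2*pi)) ∫_{-pi}^{pi} ψ(s) sin(-2*s) ds = b_{2}/2.
Split the integral at the breakpoints.
Integrating by parts (boundary term plus one more integral), an antiderivative of (-3*s - 4) sin(-2*s) is -3*s*cos(2*s)/2 + 3*sin(2*s)/4 - 2*cos(2*s); evaluating from -pi to 0: ∫_{-pi}^{0} (-3*s - 4) sin(-2*s) ds = (-2) - (-2 + 3*pi/2) = -3*pi/2.
Integrating by parts (boundary term plus one more integral), an antiderivative of (2*s + 2) sin(-2*s) is s*cos(2*s) - sin(2*s)/2 + cos(2*s); evaluating from 0 to pi: ∫_{0}^{pi} (2*s + 2) sin(-2*s) ds = (1 + pi) - (1) = pi.
So ∫_{-pi}^{pi} ψ(s) sin(-2*s) ds = -pi/2.
Hence Im(c_{-2}) = (-1/(2*pi))·(-pi/2) = 1/4.

1/4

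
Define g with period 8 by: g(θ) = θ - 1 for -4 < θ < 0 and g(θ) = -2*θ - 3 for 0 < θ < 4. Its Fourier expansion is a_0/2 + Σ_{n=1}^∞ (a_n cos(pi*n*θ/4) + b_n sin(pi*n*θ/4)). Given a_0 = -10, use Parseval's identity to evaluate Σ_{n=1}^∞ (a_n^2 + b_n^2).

44/3

Parseval: a_0^2/2 + Σ_{n≥1} (a_n^2+b_n^2) = 1/4 ∫_{-4}^{4} g(θ)^2 dθ = 194/3.
Subtract a_0^2/2 = 50: Σ (a_n^2+b_n^2) = 44/3.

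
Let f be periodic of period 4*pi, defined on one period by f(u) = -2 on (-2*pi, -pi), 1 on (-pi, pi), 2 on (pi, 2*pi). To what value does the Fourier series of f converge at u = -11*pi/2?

-2

u = -11*pi/2 differs from u = -3*pi/2 by -1 full period(s), and the series is 4*pi-periodic.
f is continuous at u = -3*pi/2 with value -2, so the series converges to -2 there.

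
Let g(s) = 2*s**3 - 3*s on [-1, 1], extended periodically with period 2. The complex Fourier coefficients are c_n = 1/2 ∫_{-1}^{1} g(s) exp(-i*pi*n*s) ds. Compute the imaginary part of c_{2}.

(-pi**2 - 3)/(2*pi**3)

Since g is real-valued, Im(c_{2}) = -1/2 ∫_{-1}^{1} g(s) sin(2*pi*s) ds = -b_{2}/2.
g is odd and sin(2*pi*s) is odd, so the integrand is even: ∫_{-1}^{1} g(s) sin(2*pi*s) ds = 2∫_0^{1} g(s) sin(2*pi*s) ds.
Integrating by parts three times (tabular method), an antiderivative of (2*s**3 - 3*s) sin(2*pi*s) is -s**3*cos(2*pi*s)/pi + 3*s**2*sin(2*pi*s)/(2*pi**2) + 3*s*cos(2*pi*s)/(2*pi**3) + 3*s*cos(2*pi*s)/(2*pi) - 3*sin(2*pi*s)/(4*pi**2) - 3*sin(2*pi*s)/(4*pi**4); evaluating from 0 to 1: ∫_{0}^{1} (2*s**3 - 3*s) sin(2*pi*s) ds = ((3 + pi**2)/(2*pi**3)) - (0) = (3 + pi**2)/(2*pi**3).
So ∫_{-1}^{1} g(s) sin(2*pi*s) ds = (3 + pi**2)/pi**3.
Hence Im(c_{2}) = (-1/2)·((3 + pi**2)/pi**3) = (-pi**2 - 3)/(2*pi**3).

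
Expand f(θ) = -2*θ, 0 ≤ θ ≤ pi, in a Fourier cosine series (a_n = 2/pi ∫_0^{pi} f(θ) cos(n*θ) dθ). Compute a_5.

a_5 = 2/pi ∫_0^{pi} (-2*θ) cos(5*θ) dθ.
Integrating by parts (boundary term plus one more integral), an antiderivative of (-2*θ) cos(5*θ) is -2*θ*sin(5*θ)/5 - 2*cos(5*θ)/25; evaluating from 0 to pi: ∫_{0}^{pi} (-2*θ) cos(5*θ) dθ = (2/25) - (-2/25) = 4/25.
Hence a_5 = (2/pi)·(4/25) = 8/(25*pi).

8/(25*pi)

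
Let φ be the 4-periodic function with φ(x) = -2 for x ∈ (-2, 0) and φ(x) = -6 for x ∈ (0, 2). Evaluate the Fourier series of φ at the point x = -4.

x = -4 differs from x = 0 by -1 full period(s), and the series is 4-periodic.
At x = 0 the one-sided limits are φ(0^-) = -2 and φ(0^+) = -6.
By Dirichlet's theorem the series converges to their average, [(-2) + (-6)]/2 = -4.

-4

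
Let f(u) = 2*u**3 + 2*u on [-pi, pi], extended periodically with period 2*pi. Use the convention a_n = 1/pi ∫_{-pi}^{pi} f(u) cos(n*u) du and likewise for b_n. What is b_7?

b_7 = 1/pi ∫_{-pi}^{pi} f(u) sin(7*u) du.
f is odd and sin(7*u) is odd, so the integrand is even and b_7 = 2/pi ∫_0^{pi} f(u) sin(7*u) du.
Integrating by parts three times (tabular method), an antiderivative of (2*u**3 + 2*u) sin(7*u) is -2*u**3*cos(7*u)/7 + 6*u**2*sin(7*u)/49 - 86*u*cos(7*u)/343 + 86*sin(7*u)/2401; evaluating from 0 to pi: ∫_{0}^{pi} (2*u**3 + 2*u) sin(7*u) du = (2*pi*(43 + 49*pi**2)/343) - (0) = 2*pi*(43 + 49*pi**2)/343.
Hence b_7 = (2/pi)·(2*pi*(43 + 49*pi**2)/343) = 172/343 + 4*pi**2/7.

172/343 + 4*pi**2/7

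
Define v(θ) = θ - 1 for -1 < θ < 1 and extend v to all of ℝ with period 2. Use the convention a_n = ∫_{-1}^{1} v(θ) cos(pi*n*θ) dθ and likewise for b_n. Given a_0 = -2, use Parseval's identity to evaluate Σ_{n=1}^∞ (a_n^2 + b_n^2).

Parseval: a_0^2/2 + Σ_{n≥1} (a_n^2+b_n^2) = ∫_{-1}^{1} v(θ)^2 dθ = 8/3.
Subtract a_0^2/2 = 2: Σ (a_n^2+b_n^2) = 2/3.

2/3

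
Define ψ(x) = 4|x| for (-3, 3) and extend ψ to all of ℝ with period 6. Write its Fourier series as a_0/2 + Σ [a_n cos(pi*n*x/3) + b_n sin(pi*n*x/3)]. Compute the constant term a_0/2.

a_0 = 1/3 ∫_{-3}^{3} ψ(x) dx = 1/3 · (36) = 12.
So the constant term a_0/2 = 6.

6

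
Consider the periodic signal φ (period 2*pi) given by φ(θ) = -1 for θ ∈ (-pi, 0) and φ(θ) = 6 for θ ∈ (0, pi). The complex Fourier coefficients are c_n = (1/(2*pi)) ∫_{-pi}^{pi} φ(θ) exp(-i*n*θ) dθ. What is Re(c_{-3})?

Since φ is real-valued, Re(c_{-3}) = (1/(2*pi)) ∫_{-pi}^{pi} φ(θ) cos(-3*θ) dθ = a_{3}/2.
Split the integral at the breakpoints.
Directly, an antiderivative of (-1) cos(-3*θ) is -sin(3*θ)/3; evaluating from -pi to 0: ∫_{-pi}^{0} (-1) cos(-3*θ) dθ = (0) - (0) = 0.
Directly, an antiderivative of (6) cos(-3*θ) is 2*sin(3*θ); evaluating from 0 to pi: ∫_{0}^{pi} (6) cos(-3*θ) dθ = (0) - (0) = 0.
So ∫_{-pi}^{pi} φ(θ) cos(-3*θ) dθ = 0.
Hence Re(c_{-3}) = (1/(2*pi))·(0) = 0.

0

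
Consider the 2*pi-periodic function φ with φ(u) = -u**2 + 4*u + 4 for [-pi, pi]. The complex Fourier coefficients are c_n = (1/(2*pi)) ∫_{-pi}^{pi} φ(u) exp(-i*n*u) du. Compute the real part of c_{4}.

-1/8

Since φ is real-valued, Re(c_{4}) = (1/(2*pi)) ∫_{-pi}^{pi} φ(u) cos(4*u) du = a_{4}/2.
Integrating by parts twice (tabular method), an antiderivative of (-u**2 + 4*u + 4) cos(4*u) is -u**2*sin(4*u)/4 + u*sin(4*u) - u*cos(4*u)/8 + 33*sin(4*u)/32 + cos(4*u)/4; evaluating from -pi to pi: ∫_{-pi}^{pi} (-u**2 + 4*u + 4) cos(4*u) du = (1/4 - pi/8) - (1/4 + pi/8) = -pi/4.
Hence Re(c_{4}) = (1/(2*pi))·(-pi/4) = -1/8.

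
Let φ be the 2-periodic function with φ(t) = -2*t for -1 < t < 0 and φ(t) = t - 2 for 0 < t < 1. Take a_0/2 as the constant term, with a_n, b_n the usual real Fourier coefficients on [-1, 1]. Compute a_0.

-1/2

a_0 = ∫_{-1}^{1} φ(t) dt = -1/2.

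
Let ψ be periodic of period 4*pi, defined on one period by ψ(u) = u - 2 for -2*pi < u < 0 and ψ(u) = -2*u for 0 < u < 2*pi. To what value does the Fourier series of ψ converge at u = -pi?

ψ is continuous at u = -pi with value -pi - 2, so the series converges to -pi - 2 there.

-pi - 2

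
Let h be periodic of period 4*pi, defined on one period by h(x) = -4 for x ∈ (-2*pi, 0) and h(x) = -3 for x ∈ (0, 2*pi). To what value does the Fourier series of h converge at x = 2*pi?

-7/2

At x = 2*pi the one-sided limits are h(2*pi^-) = -3 and h(2*pi^+) = -4.
By Dirichlet's theorem the series converges to their average, [(-3) + (-4)]/2 = -7/2.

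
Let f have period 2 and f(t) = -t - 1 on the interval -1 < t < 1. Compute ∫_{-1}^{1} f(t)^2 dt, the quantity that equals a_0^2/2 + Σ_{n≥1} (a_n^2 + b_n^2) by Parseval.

∫_{-1}^{1} f(t)^2 dt = 8/3.

8/3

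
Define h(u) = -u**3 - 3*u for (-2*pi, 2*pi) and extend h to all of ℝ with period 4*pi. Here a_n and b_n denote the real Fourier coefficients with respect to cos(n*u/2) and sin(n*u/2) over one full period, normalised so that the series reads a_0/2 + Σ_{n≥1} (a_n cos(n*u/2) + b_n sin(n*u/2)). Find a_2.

a_2 = (1/(2*pi)) ∫_{-2*pi}^{2*pi} h(u) cos(u) du.
h is odd and cos(u) is even, so the integrand is odd over a symmetric interval and the integral vanishes.

0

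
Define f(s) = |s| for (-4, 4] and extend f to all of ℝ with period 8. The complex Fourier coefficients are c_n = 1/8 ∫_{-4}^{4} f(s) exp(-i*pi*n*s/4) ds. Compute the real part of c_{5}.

-8/(25*pi**2)

Since f is real-valued, Re(c_{5}) = 1/8 ∫_{-4}^{4} f(s) cos(5*pi*s/4) ds = a_{5}/2.
f is even and cos(5*pi*s/4) is even, so the integrand is even: ∫_{-4}^{4} f(s) cos(5*pi*s/4) ds = 2∫_0^{4} f(s) cos(5*pi*s/4) ds.
Integrating by parts (boundary term plus one more integral), an antiderivative of (s) cos(5*pi*s/4) is 4*s*sin(5*pi*s/4)/(5*pi) + 16*cos(5*pi*s/4)/(25*pi**2); evaluating from 0 to 4: ∫_{0}^{4} (s) cos(5*pi*s/4) ds = (-16/(25*pi**2)) - (16/(25*pi**2)) = -32/(25*pi**2).
So ∫_{-4}^{4} f(s) cos(5*pi*s/4) ds = -64/(25*pi**2).
Hence Re(c_{5}) = (1/8)·(-64/(25*pi**2)) = -8/(25*pi**2).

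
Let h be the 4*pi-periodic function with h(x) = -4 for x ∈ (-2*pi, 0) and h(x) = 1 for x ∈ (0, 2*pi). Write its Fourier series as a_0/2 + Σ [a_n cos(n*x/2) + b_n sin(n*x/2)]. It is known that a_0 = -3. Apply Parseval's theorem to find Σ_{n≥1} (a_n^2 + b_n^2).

25/2

Parseval: a_0^2/2 + Σ_{n≥1} (a_n^2+b_n^2) = (1/(2*pi)) ∫_{-2*pi}^{2*pi} h(x)^2 dx = 17.
Subtract a_0^2/2 = 9/2: Σ (a_n^2+b_n^2) = 25/2.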